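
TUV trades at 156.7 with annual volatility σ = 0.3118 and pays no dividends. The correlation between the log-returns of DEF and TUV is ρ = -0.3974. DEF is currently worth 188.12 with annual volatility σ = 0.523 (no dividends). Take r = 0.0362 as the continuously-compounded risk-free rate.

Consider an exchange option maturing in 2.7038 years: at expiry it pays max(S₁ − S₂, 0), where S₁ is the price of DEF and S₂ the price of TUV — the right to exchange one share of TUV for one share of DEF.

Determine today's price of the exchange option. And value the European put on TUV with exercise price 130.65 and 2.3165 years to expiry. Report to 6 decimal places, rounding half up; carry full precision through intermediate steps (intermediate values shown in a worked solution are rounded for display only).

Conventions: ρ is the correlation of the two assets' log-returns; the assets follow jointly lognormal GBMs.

exchange price = 92.251273
price(TUV put K=130.65) = 11.545742

σ_eff = √(σ₁² + σ₂² − 2ρσ₁σ₂) = √(0.523² + 0.3118² − 2·-0.3974·0.523·0.3118) = 0.707359
d₁ = (ln(S₁/S₂) + (q₂ − q₁ + σ_eff²/2)T) / (σ_eff√T) = (ln(188.12/156.7) + (0.0 − 0.0 + 0.250179)·2.7038) / 1.163128 = 0.738681
d₂ = d₁ − σ_eff√T = 0.738681 − 1.163128 = -0.424447
N(d₁) = 0.769950,  N(d₂) = 0.335620
V = S₁·e^{−q₁T}·N(d₁) − S₂·e^{−q₂T}·N(d₂) = 144.842908 − 52.591636 = 92.251273
[vanilla: TUV put K=130.65]
σ√T = 0.3118·√2.3165 = 0.474561
d₁ = (ln(S/K) + (r+σ²/2)T) / (σ√T) = (ln(156.7/130.65) + (0.0362+0.3118²/2)·2.3165) / 0.474561 = (0.181811 + 0.196461) / 0.474561 = 0.797100
d₂ = d₁ − σ√T = 0.797100 − 0.474561 = 0.322539
e^{−rT} = 0.919562
N(−d₁) = 0.212697,  N(−d₂) = 0.373522
price = K·e^{−rT}·N(−d₂) − S·N(−d₁) = 44.875292 − 33.329550 = 11.545742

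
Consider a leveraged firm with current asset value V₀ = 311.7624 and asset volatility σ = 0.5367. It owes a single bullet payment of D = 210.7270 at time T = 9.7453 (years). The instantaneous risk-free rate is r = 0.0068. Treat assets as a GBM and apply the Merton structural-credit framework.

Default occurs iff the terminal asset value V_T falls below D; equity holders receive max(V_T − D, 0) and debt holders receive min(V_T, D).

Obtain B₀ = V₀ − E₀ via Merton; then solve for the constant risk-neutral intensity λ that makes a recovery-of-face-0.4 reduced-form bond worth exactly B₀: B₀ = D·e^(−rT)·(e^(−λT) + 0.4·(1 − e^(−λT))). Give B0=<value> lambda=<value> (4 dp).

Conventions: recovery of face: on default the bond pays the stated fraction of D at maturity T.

Work the structural quantities from V₀ = 311.7624 against face 210.7270:
d₁ = [ln(V₀/D) + (r + σ²/2)T] / (σ√T)
   = [ln(311.7624/210.7270) + (0.0068 + 0.5·0.5367²)·9.7453] / (0.5367·√9.7453)
   = [0.391678 + 1.469820] / 1.675441 = 1.111049
d₂ = d₁ − σ√T = 1.111049 − 1.675441 = -0.564392
N(d₁) = 0.866726,  N(d₂) = 0.286244,  e^(−rT) = 0.935880
E₀ = V₀·N(d₁) − D·e^(−rT)·N(d₂)
   = 311.7624·0.866726 − 210.7270·0.935880·0.286244 = 213.761109
B₀ = V₀ − E₀ = 311.7624 − 213.761109 = 98.001291
e^(−λT) = (B₀·e^(rT)/D − 0.4)/(1 − 0.4) = (98.0013·1.068513/210.7270 − 0.4)/0.6 = 0.16154291
λ = −ln(0.16154291)/9.7453 = 0.187063

B0=98.0013 lambda=0.1871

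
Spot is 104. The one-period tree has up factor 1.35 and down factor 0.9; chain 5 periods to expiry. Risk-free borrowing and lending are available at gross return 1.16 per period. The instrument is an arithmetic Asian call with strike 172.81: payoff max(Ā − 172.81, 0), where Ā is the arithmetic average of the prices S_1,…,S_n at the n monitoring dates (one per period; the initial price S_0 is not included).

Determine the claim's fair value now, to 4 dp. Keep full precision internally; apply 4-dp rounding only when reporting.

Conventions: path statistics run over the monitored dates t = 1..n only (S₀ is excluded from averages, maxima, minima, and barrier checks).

With p* = (R−d)/(u−d) = 0.5778, sum probability × payoff across the paths and divide by R^5.
Enumerate all 2^5 = 32 price paths (U = up ×1.35, D = down ×0.9); each path with k up-moves has probability p*^k·(1−p*)^(5−k).
DDDDD: Ā=76.6603, payoff=0.0000, prob=0.013419
UDDDD: Ā=114.9904, payoff=0.0000, prob=0.018362
DUDDD: Ā=105.6304, payoff=0.0000, prob=0.018362
UUDDD: Ā=158.4456, payoff=0.0000, prob=0.025127
DDUDD: Ā=97.2064, payoff=0.0000, prob=0.018362
UDUDD: Ā=145.8096, payoff=0.0000, prob=0.025127
DUUDD: Ā=136.4496, payoff=0.0000, prob=0.025127
UUUDD: Ā=204.6744, payoff=31.8644, prob=0.034385
DDDUD: Ā=89.6248, payoff=0.0000, prob=0.018362
UDDUD: Ā=134.4372, payoff=0.0000, prob=0.025127
DUDUD: Ā=125.0772, payoff=0.0000, prob=0.025127
UUDUD: Ā=187.6158, payoff=14.8058, prob=0.034385
DDUUD: Ā=116.6532, payoff=0.0000, prob=0.025127
UDUUD: Ā=174.9798, payoff=2.1698, prob=0.034385
DUUUD: Ā=165.6198, payoff=0.0000, prob=0.034385
UUUUD: Ā=248.4297, payoff=75.6197, prob=0.047053
DDDDU: Ā=82.8014, payoff=0.0000, prob=0.018362
UDDDU: Ā=124.2021, payoff=0.0000, prob=0.025127
DUDDU: Ā=114.8421, payoff=0.0000, prob=0.025127
UUDDU: Ā=172.2631, payoff=0.0000, prob=0.034385
DDUDU: Ā=106.4181, payoff=0.0000, prob=0.025127
UDUDU: Ā=159.6271, payoff=0.0000, prob=0.034385
DUUDU: Ā=150.2671, payoff=0.0000, prob=0.034385
UUUDU: Ā=225.4006, payoff=52.5906, prob=0.047053
DDDUU: Ā=98.8365, payoff=0.0000, prob=0.025127
UDDUU: Ā=148.2547, payoff=0.0000, prob=0.034385
DUDUU: Ā=138.8947, payoff=0.0000, prob=0.034385
UUDUU: Ā=208.3420, payoff=35.5320, prob=0.047053
DDUUU: Ā=130.4707, payoff=0.0000, prob=0.034385
UDUUU: Ā=195.7060, payoff=22.8960, prob=0.047053
DUUUU: Ā=186.3460, payoff=13.5360, prob=0.047053
UUUUU: Ā=279.5190, payoff=106.7090, prob=0.064388
Price = Σ prob·payoff / R^5 = 17.968860 / 2.100342 = 8.5552

price = 8.5552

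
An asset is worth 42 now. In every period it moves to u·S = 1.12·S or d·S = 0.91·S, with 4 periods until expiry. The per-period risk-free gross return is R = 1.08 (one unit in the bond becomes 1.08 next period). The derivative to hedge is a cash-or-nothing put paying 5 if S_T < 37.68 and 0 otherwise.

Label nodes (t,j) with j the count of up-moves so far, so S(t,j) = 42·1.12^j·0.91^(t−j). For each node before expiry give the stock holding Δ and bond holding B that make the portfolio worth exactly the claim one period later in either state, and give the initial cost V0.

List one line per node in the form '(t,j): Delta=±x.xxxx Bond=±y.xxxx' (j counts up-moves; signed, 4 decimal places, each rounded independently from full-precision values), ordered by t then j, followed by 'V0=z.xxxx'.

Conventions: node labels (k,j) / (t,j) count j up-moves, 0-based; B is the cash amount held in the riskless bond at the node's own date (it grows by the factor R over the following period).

(0,0): Delta=-0.0397 Bond=1.7525
(1,0): Delta=-0.1647 Bond=6.6723
(1,1): Delta=-0.0157 Bond=0.7680
(2,0): Delta=-0.5131 Bond=19.3241
(2,1): Delta=-0.0981 Bond=4.3547
(2,2): Delta=0.0000 Bond=0.0000
(3,0): Delta=0.0000 Bond=4.6296
(3,1): Delta=-0.6112 Bond=24.6914
(3,2): Delta=0.0000 Bond=0.0000
(3,3): Delta=0.0000 Bond=0.0000
V0=0.0871

Since d<R<u, set p* = (R−d)/(u−d) = 0.8095; price each node as the discounted p*-expectation of its children.
Payoffs at expiry: V(4,0)=5.0000, V(4,1)=5.0000, V(4,2)=0.0000, V(4,3)=0.0000, V(4,4)=0.0000
  t=3,j=0: stock 31.6500 → up 35.4480 (V=5.0000), down 28.8015 (V=5.0000). Price 4.6296; hedge Δ=0.0000, bond B=4.6296.
  t=3,j=1: stock 38.9538 → up 43.6283 (V=0.0000), down 35.4480 (V=5.0000). Price 0.8818; hedge Δ=-0.6112, bond B=24.6914.
  t=3,j=2: stock 47.9432 → up 53.6963 (V=0.0000), down 43.6283 (V=0.0000). Price 0.0000; hedge Δ=0.0000, bond B=0.0000.
  t=3,j=3: stock 59.0070 → up 66.0878 (V=0.0000), down 53.6963 (V=0.0000). Price 0.0000; hedge Δ=0.0000, bond B=0.0000.
  t=2,j=0: stock 34.7802 → up 38.9538 (V=0.8818), down 31.6500 (V=4.6296). Price 1.4775; hedge Δ=-0.5131, bond B=19.3241.
  t=2,j=1: stock 42.8064 → up 47.9432 (V=0.0000), down 38.9538 (V=0.8818). Price 0.1555; hedge Δ=-0.0981, bond B=4.3547.
  t=2,j=2: stock 52.6848 → up 59.0070 (V=0.0000), down 47.9432 (V=0.0000). Price 0.0000; hedge Δ=0.0000, bond B=0.0000.
  t=1,j=0: stock 38.2200 → up 42.8064 (V=0.1555), down 34.7802 (V=1.4775). Price 0.3772; hedge Δ=-0.1647, bond B=6.6723.
  t=1,j=1: stock 47.0400 → up 52.6848 (V=0.0000), down 42.8064 (V=0.1555). Price 0.0274; hedge Δ=-0.0157, bond B=0.7680.
  t=0,j=0: stock 42.0000 → up 47.0400 (V=0.0274), down 38.2200 (V=0.3772). Price 0.0871; hedge Δ=-0.0397, bond B=1.7525.
Sanity check at the root: Δ(0,0)·S0 + B(0,0) reproduces V0 = 0.0871.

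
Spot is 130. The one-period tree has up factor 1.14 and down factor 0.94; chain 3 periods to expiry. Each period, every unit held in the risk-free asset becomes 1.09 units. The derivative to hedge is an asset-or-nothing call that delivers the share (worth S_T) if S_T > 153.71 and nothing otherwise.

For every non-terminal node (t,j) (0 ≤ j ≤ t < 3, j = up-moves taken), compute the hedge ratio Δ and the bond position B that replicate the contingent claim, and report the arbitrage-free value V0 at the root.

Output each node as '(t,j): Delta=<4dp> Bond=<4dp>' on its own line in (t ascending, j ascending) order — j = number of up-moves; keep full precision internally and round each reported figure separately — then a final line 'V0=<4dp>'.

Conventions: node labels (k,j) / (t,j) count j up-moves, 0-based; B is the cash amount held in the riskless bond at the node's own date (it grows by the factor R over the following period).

(0,0): Delta=2.5432 Bond=-216.1377
(1,0): Delta=4.4711 Bond=-471.1802
(1,1): Delta=2.0133 Bond=-157.0601
(2,0): Delta=0.0000 Bond=0.0000
(2,1): Delta=5.7000 Bond=-684.7819
(2,2): Delta=1.0000 Bond=0.0000
V0=114.4776

Since d<R<u, set p* = (R−d)/(u−d) = 0.7500; price each node as the discounted p*-expectation of its children.
Expiry values: V(3,0)=0.0000, V(3,1)=0.0000, V(3,2)=158.8111, V(3,3)=192.6007
  t=2,j=0: stock 114.8680 → up 130.9495 (V=0.0000), down 107.9759 (V=0.0000). Price 0.0000; hedge Δ=0.0000, bond B=0.0000.
  t=2,j=1: stock 139.3080 → up 158.8111 (V=158.8111), down 130.9495 (V=0.0000). Price 109.2737; hedge Δ=5.7000, bond B=-684.7819.
  t=2,j=2: stock 168.9480 → up 192.6007 (V=192.6007), down 158.8111 (V=158.8111). Price 168.9480; hedge Δ=1.0000, bond B=0.0000.
  t=1,j=0: stock 122.2000 → up 139.3080 (V=109.2737), down 114.8680 (V=0.0000). Price 75.1883; hedge Δ=4.4711, bond B=-471.1802.
  t=1,j=1: stock 148.2000 → up 168.9480 (V=168.9480), down 139.3080 (V=109.2737). Price 141.3114; hedge Δ=2.0133, bond B=-157.0601.
  t=0,j=0: stock 130.0000 → up 148.2000 (V=141.3114), down 122.2000 (V=75.1883). Price 114.4776; hedge Δ=2.5432, bond B=-216.1377.
Verification: the root portfolio costs Δ(0,0)·S0 + B(0,0) = 114.4776, matching V0.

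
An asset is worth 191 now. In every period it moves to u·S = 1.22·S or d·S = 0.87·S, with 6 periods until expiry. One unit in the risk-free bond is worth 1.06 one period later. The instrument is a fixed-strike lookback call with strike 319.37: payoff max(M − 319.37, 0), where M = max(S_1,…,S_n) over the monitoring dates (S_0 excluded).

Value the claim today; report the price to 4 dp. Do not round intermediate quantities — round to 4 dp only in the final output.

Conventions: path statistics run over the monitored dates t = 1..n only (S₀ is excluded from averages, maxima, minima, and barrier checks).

Set p* = 0.5429 (from d < R < u); the path-dependent value is the discounted p*-expectation over all price paths.
Enumerate all 2^6 = 64 price paths (U = up ×1.22, D = down ×0.87); each path with k up-moves has probability p*^k·(1−p*)^(6−k).
DDDDDD: M=166.1700, payoff=0.0000, prob=0.009127
UDDDDD: M=233.0200, payoff=0.0000, prob=0.010838
DUDDDD: M=202.7274, payoff=0.0000, prob=0.010838
UUDDDD: M=284.2844, payoff=0.0000, prob=0.012870
DDUDDD: M=176.3728, payoff=0.0000, prob=0.010838
UDUDDD: M=247.3274, payoff=0.0000, prob=0.012870
DUUDDD: M=247.3274, payoff=0.0000, prob=0.012870
UUUDDD: M=346.8270, payoff=27.4570, prob=0.015283
DDDUDD: M=166.1700, payoff=0.0000, prob=0.010838
UDDUDD: M=233.0200, payoff=0.0000, prob=0.012870
DUDUDD: M=215.1749, payoff=0.0000, prob=0.012870
UUDUDD: M=301.7395, payoff=0.0000, prob=0.015283
DDUUDD: M=215.1749, payoff=0.0000, prob=0.012870
UDUUDD: M=301.7395, payoff=0.0000, prob=0.015283
DUUUDD: M=301.7395, payoff=0.0000, prob=0.015283
UUUUDD: M=423.1289, payoff=103.7589, prob=0.018149
DDDDUD: M=166.1700, payoff=0.0000, prob=0.010838
UDDDUD: M=233.0200, payoff=0.0000, prob=0.012870
DUDDUD: M=202.7274, payoff=0.0000, prob=0.012870
UUDDUD: M=284.2844, payoff=0.0000, prob=0.015283
DDUDUD: M=187.2021, payoff=0.0000, prob=0.012870
UDUDUD: M=262.5133, payoff=0.0000, prob=0.015283
DUUDUD: M=262.5133, payoff=0.0000, prob=0.015283
UUUDUD: M=368.1221, payoff=48.7521, prob=0.018149
DDDUUD: M=187.2021, payoff=0.0000, prob=0.012870
UDDUUD: M=262.5133, payoff=0.0000, prob=0.015283
DUDUUD: M=262.5133, payoff=0.0000, prob=0.015283
UUDUUD: M=368.1221, payoff=48.7521, prob=0.018149
DDUUUD: M=262.5133, payoff=0.0000, prob=0.015283
UDUUUD: M=368.1221, payoff=48.7521, prob=0.018149
DUUUUD: M=368.1221, payoff=48.7521, prob=0.018149
UUUUUD: M=516.2173, payoff=196.8473, prob=0.021552
DDDDDU: M=166.1700, payoff=0.0000, prob=0.010838
UDDDDU: M=233.0200, payoff=0.0000, prob=0.012870
DUDDDU: M=202.7274, payoff=0.0000, prob=0.012870
UUDDDU: M=284.2844, payoff=0.0000, prob=0.015283
DDUDDU: M=176.3728, payoff=0.0000, prob=0.012870
UDUDDU: M=247.3274, payoff=0.0000, prob=0.015283
DUUDDU: M=247.3274, payoff=0.0000, prob=0.015283
UUUDDU: M=346.8270, payoff=27.4570, prob=0.018149
DDDUDU: M=166.1700, payoff=0.0000, prob=0.012870
UDDUDU: M=233.0200, payoff=0.0000, prob=0.015283
DUDUDU: M=228.3866, payoff=0.0000, prob=0.015283
UUDUDU: M=320.2663, payoff=0.8963, prob=0.018149
DDUUDU: M=228.3866, payoff=0.0000, prob=0.015283
UDUUDU: M=320.2663, payoff=0.8963, prob=0.018149
DUUUDU: M=320.2663, payoff=0.8963, prob=0.018149
UUUUDU: M=449.1090, payoff=129.7390, prob=0.021552
DDDDUU: M=166.1700, payoff=0.0000, prob=0.012870
UDDDUU: M=233.0200, payoff=0.0000, prob=0.015283
DUDDUU: M=228.3866, payoff=0.0000, prob=0.015283
UUDDUU: M=320.2663, payoff=0.8963, prob=0.018149
DDUDUU: M=228.3866, payoff=0.0000, prob=0.015283
UDUDUU: M=320.2663, payoff=0.8963, prob=0.018149
DUUDUU: M=320.2663, payoff=0.8963, prob=0.018149
UUUDUU: M=449.1090, payoff=129.7390, prob=0.021552
DDDUUU: M=228.3866, payoff=0.0000, prob=0.015283
UDDUUU: M=320.2663, payoff=0.8963, prob=0.018149
DUDUUU: M=320.2663, payoff=0.8963, prob=0.018149
UUDUUU: M=449.1090, payoff=129.7390, prob=0.021552
DDUUUU: M=320.2663, payoff=0.8963, prob=0.018149
UDUUUU: M=449.1090, payoff=129.7390, prob=0.021552
DUUUUU: M=449.1090, payoff=129.7390, prob=0.021552
UUUUUU: M=629.7851, payoff=310.4151, prob=0.025593
Price = Σ prob·payoff / R^6 = 32.653688 / 1.418519 = 23.0196

price = 23.0196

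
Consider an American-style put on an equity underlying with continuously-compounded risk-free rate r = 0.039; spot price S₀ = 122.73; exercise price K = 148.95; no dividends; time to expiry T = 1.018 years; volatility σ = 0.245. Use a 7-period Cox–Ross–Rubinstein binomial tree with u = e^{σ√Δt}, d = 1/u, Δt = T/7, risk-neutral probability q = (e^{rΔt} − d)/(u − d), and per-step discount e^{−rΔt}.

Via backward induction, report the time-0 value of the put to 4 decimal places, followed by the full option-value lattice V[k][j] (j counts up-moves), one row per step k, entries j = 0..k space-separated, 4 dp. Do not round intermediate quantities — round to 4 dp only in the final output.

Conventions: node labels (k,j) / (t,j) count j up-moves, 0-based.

Δt=0.14543, u=1.09793, d=0.91080, q=0.50705, disc=e^(-rΔt)=0.99434
k=7 terminal: V=max(K-S,0) → 85.1362 72.0249 56.2198 37.1674 14.2005 0.0000 0.0000 0.0000
k=6: j=0 S=70.0634 intr=78.8866 cont=78.0442 V=78.8866[EX]; j=1 S=84.4587 intr=64.4913 cont=63.6489 V=64.4913[EX]; j=2 S=101.8117 intr=47.1383 cont=46.2959 V=47.1383[EX]; j=3 S=122.7300 intr=26.2200 cont=25.3776 V=26.2200[EX]; j=4 S=147.9462 intr=1.0038 cont=6.9605 V=6.9605[hold]; j=5 S=178.3434 intr=0.0000 cont=0.0000 V=0.0000[hold]; j=6 S=214.9860 intr=0.0000 cont=0.0000 V=0.0000[hold]
k=5: j=0 S=76.9251 intr=72.0249 cont=71.1825 V=72.0249[EX]; j=1 S=92.7302 intr=56.2198 cont=55.3774 V=56.2198[EX]; j=2 S=111.7826 intr=37.1674 cont=36.3250 V=37.1674[EX]; j=3 S=134.7495 intr=14.2005 cont=16.3613 V=16.3613[hold]; j=4 S=162.4353 intr=0.0000 cont=3.4117 V=3.4117[hold]; j=5 S=195.8094 intr=0.0000 cont=0.0000 V=0.0000[hold]
k=4: j=0 S=84.4587 intr=64.4913 cont=63.6489 V=64.4913[EX]; j=1 S=101.8117 intr=47.1383 cont=46.2959 V=47.1383[EX]; j=2 S=122.7300 intr=26.2200 cont=26.4671 V=26.4671[hold]; j=3 S=147.9462 intr=1.0038 cont=9.7398 V=9.7398[hold]; j=4 S=178.3434 intr=0.0000 cont=1.6723 V=1.6723[hold]
k=3: j=0 S=92.7302 intr=56.2198 cont=55.3774 V=56.2198[EX]; j=1 S=111.7826 intr=37.1674 cont=36.4496 V=37.1674[EX]; j=2 S=134.7495 intr=14.2005 cont=17.8837 V=17.8837[hold]; j=3 S=162.4353 intr=0.0000 cont=5.6172 V=5.6172[hold]
k=2: j=0 S=101.8117 intr=47.1383 cont=46.2959 V=47.1383[EX]; j=1 S=122.7300 intr=26.2200 cont=27.2346 V=27.2346[hold]; j=2 S=147.9462 intr=1.0038 cont=11.5980 V=11.5980[hold]
k=1: j=0 S=111.7826 intr=37.1674 cont=36.8366 V=37.1674[EX]; j=1 S=134.7495 intr=14.2005 cont=19.1968 V=19.1968[hold]
k=0: j=0 S=122.7300 intr=26.2200 cont=27.8967 V=27.8967[hold]

price = 27.8967
tree:
27.8967
37.1674 19.1968
47.1383 27.2346 11.5980
56.2198 37.1674 17.8837 5.6172
64.4913 47.1383 26.4671 9.7398 1.6723
72.0249 56.2198 37.1674 16.3613 3.4117 0.0000
78.8866 64.4913 47.1383 26.2200 6.9605 0.0000 0.0000
85.1362 72.0249 56.2198 37.1674 14.2005 0.0000 0.0000 0.0000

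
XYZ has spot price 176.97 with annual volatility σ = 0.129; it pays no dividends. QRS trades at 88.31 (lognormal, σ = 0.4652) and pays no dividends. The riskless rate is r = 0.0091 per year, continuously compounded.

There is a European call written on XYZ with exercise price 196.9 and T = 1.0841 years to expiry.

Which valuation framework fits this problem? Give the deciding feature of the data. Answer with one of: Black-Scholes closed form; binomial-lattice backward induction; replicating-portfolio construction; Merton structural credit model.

Key observation: the instrument is a plain European call (strike 196.9) on a lognormal asset; the exact continuous-time formula applies directly.

framework: Black-Scholes closed form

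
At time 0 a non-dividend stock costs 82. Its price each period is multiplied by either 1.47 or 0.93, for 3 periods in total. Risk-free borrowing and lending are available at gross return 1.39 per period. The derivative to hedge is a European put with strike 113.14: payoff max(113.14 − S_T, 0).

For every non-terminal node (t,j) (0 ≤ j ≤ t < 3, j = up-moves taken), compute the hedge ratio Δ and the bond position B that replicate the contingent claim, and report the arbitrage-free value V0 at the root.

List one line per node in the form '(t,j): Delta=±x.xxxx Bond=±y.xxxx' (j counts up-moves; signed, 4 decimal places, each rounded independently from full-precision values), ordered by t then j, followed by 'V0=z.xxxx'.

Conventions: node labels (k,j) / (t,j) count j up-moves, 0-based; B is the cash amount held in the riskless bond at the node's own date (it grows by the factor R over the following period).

(0,0): Delta=-0.0360 Bond=3.1978
(1,0): Delta=-0.2313 Bond=19.3391
(1,1): Delta=-0.0145 Bond=1.8546
(2,0): Delta=-1.0000 Bond=81.3957
(2,1): Delta=-0.1468 Bond=17.4006
(2,2): Delta=0.0000 Bond=0.0000
V0=0.2427

Since d<R<u, set p* = (R−d)/(u−d) = 0.8519; price each node as the discounted p*-expectation of its children.
At maturity the claim pays: V(3,0)=47.1827, V(3,1)=8.8850, V(3,2)=0.0000, V(3,3)=0.0000
(2,0): S=70.9218. Δ = (V_up−V_dn)/(S_up−S_dn) = (8.8850−47.1827)/(104.2550−65.9573) = -1.0000. V = [p*·8.8850 + (1−p*)·47.1827]/1.39 = 10.4739. B = V − Δ·S = 81.3957.
(2,1): S=112.1022. Δ = (V_up−V_dn)/(S_up−S_dn) = (0.0000−8.8850)/(164.7902−104.2550) = -0.1468. V = [p*·0.0000 + (1−p*)·8.8850]/1.39 = 0.9470. B = V − Δ·S = 17.4006.
(2,2): S=177.1938. Δ = (V_up−V_dn)/(S_up−S_dn) = (0.0000−0.0000)/(260.4749−164.7902) = 0.0000. V = [p*·0.0000 + (1−p*)·0.0000]/1.39 = 0.0000. B = V − Δ·S = 0.0000.
(1,0): S=76.2600. Δ = (V_up−V_dn)/(S_up−S_dn) = (0.9470−10.4739)/(112.1022−70.9218) = -0.2313. V = [p*·0.9470 + (1−p*)·10.4739]/1.39 = 1.6967. B = V − Δ·S = 19.3391.
(1,1): S=120.5400. Δ = (V_up−V_dn)/(S_up−S_dn) = (0.0000−0.9470)/(177.1938−112.1022) = -0.0145. V = [p*·0.0000 + (1−p*)·0.9470]/1.39 = 0.1009. B = V − Δ·S = 1.8546.
(0,0): S=82.0000. Δ = (V_up−V_dn)/(S_up−S_dn) = (0.1009−1.6967)/(120.5400−76.2600) = -0.0360. V = [p*·0.1009 + (1−p*)·1.6967]/1.39 = 0.2427. B = V − Δ·S = 3.1978.
Check: Δ(0,0)·S0 + B(0,0) = 0.2427 = V0.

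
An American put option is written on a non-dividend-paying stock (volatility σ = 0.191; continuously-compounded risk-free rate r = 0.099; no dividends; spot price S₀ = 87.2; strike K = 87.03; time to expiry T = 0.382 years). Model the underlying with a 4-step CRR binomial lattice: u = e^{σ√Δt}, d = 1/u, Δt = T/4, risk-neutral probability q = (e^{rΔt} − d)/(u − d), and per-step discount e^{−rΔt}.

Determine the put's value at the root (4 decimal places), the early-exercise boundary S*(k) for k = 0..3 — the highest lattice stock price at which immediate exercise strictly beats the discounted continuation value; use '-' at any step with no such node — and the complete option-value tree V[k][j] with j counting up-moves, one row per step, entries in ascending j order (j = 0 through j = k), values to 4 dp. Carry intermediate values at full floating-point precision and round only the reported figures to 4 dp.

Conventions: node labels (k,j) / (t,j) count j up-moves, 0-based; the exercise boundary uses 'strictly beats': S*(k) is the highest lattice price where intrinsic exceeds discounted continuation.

price = 2.7674
boundary = - - 77.4904 82.2020
tree:
2.7674
5.2683 0.8937
9.5396 2.0772 0.0000
13.9811 4.8280 0.0000 0.0000
18.1680 9.5396 0.0000 0.0000 0.0000

Δt=0.09550, u=1.06080, d=0.94268, q=0.56567, disc=e^(-rΔt)=0.99059
k=4 terminal: V=max(K-S,0) → 18.1680 9.5396 0.0000 0.0000 0.0000
k=3: j=0 S=73.0489 intr=13.9811 cont=13.1621 V=13.9811[EX]; j=1 S=82.2020 intr=4.8280 cont=4.1043 V=4.8280[EX]; j=2 S=92.5019 intr=0.0000 cont=0.0000 V=0.0000[hold]; j=3 S=104.0924 intr=0.0000 cont=0.0000 V=0.0000[hold]  S*(3)=82.2020
k=2: j=0 S=77.4904 intr=9.5396 cont=8.7206 V=9.5396[EX]; j=1 S=87.2000 intr=0.0000 cont=2.0772 V=2.0772[hold]; j=2 S=98.1262 intr=0.0000 cont=0.0000 V=0.0000[hold]  S*(2)=77.4904
k=1: j=0 S=82.2020 intr=4.8280 cont=5.2683 V=5.2683[hold]; j=1 S=92.5019 intr=0.0000 cont=0.8937 V=0.8937[hold]  S*(1)=-
k=0: j=0 S=87.2000 intr=0.0000 cont=2.7674 V=2.7674[hold]  S*(0)=-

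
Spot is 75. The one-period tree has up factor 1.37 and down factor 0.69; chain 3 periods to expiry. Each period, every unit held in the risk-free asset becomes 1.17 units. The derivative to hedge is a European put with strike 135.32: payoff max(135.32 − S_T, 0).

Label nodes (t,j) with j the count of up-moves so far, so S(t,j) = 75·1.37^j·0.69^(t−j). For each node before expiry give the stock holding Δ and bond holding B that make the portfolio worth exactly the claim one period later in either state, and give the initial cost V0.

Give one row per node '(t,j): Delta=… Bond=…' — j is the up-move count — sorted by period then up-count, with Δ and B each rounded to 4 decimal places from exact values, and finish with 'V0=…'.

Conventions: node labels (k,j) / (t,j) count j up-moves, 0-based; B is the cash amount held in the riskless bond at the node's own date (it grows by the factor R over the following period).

Under the risk-neutral measure, an up-move has probability p* = (R−d)/(u−d) = 0.7059 and values discount at R = 1.17.
Payoffs at expiry: V(3,0)=110.6818, V(3,1)=86.4007, V(3,2)=38.1904, V(3,3)=0.0000
(2,0): S=35.7075. Δ = (V_up−V_dn)/(S_up−S_dn) = (86.4007−110.6818)/(48.9193−24.6382) = -1.0000. V = [p*·86.4007 + (1−p*)·110.6818]/1.17 = 79.9506. B = V − Δ·S = 115.6581.
(2,1): S=70.8975. Δ = (V_up−V_dn)/(S_up−S_dn) = (38.1904−86.4007)/(97.1296−48.9193) = -1.0000. V = [p*·38.1904 + (1−p*)·86.4007]/1.17 = 44.7606. B = V − Δ·S = 115.6581.
(2,2): S=140.7675. Δ = (V_up−V_dn)/(S_up−S_dn) = (0.0000−38.1904)/(192.8515−97.1296) = -0.3990. V = [p*·0.0000 + (1−p*)·38.1904]/1.17 = 9.6004. B = V − Δ·S = 65.7628.
(1,0): S=51.7500. Δ = (V_up−V_dn)/(S_up−S_dn) = (44.7606−79.9506)/(70.8975−35.7075) = -1.0000. V = [p*·44.7606 + (1−p*)·79.9506]/1.17 = 47.1031. B = V − Δ·S = 98.8531.
(1,1): S=102.7500. Δ = (V_up−V_dn)/(S_up−S_dn) = (9.6004−44.7606)/(140.7675−70.8975) = -0.5032. V = [p*·9.6004 + (1−p*)·44.7606]/1.17 = 17.0441. B = V − Δ·S = 68.7503.
(0,0): S=75.0000. Δ = (V_up−V_dn)/(S_up−S_dn) = (17.0441−47.1031)/(102.7500−51.7500) = -0.5894. V = [p*·17.0441 + (1−p*)·47.1031]/1.17 = 22.1239. B = V − Δ·S = 66.3283.
As a check, the time-0 holding Δ(0,0)·S0 + B(0,0) comes to 22.1239 — exactly V0.

(0,0): Delta=-0.5894 Bond=66.3283
(1,0): Delta=-1.0000 Bond=98.8531
(1,1): Delta=-0.5032 Bond=68.7503
(2,0): Delta=-1.0000 Bond=115.6581
(2,1): Delta=-1.0000 Bond=115.6581
(2,2): Delta=-0.3990 Bond=65.7628
V0=22.1239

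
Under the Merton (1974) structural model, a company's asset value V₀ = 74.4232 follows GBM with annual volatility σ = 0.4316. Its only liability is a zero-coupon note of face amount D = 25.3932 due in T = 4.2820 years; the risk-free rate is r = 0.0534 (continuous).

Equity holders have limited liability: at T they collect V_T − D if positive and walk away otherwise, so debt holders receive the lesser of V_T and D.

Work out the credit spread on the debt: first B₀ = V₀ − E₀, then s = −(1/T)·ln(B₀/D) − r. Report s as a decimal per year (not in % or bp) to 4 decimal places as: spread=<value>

spread=0.0123

Apply the equity-as-call identities (strike 25.3932, horizon 4.2820 years):
d₁ = [ln(V₀/D) + (r + σ²/2)T] / (σ√T)
   = [ln(74.4232/25.3932) + (0.0534 + 0.5·0.4316²)·4.2820] / (0.4316·√4.2820)
   = [1.075286 + 0.627481] / 0.893110 = 1.906560
d₂ = d₁ − σ√T = 1.906560 − 0.893110 = 1.013451
N(d₁) = 0.971711,  N(d₂) = 0.844578,  e^(−rT) = 0.795600
E₀ = V₀·N(d₁) − D·e^(−rT)·N(d₂)
   = 74.4232·0.971711 − 25.3932·0.795600·0.844578 = 55.255004
B₀ = V₀ − E₀ = 74.4232 − 55.255004 = 19.168196
spread = −(1/T)·ln(B₀/D) − r = −(1/4.2820)·ln(19.168196/25.3932) − 0.0534 = 0.01227701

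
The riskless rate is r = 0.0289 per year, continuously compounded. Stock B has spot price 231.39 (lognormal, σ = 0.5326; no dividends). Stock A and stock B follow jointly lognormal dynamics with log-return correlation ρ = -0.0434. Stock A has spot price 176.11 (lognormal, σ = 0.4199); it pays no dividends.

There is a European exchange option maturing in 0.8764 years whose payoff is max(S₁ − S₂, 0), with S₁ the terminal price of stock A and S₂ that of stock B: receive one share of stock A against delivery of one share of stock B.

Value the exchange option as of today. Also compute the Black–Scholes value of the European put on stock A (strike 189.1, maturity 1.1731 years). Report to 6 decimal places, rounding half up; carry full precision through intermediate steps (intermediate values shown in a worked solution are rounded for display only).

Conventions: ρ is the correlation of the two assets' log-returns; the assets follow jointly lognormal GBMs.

exchange price = 28.474938
price(stock A put K=189.1) = 35.730510

σ_eff = √(σ₁² + σ₂² − 2ρσ₁σ₂) = √(0.4199² + 0.5326² − 2·-0.0434·0.4199·0.5326) = 0.692380
d₁ = (ln(S₁/S₂) + (q₂ − q₁ + σ_eff²/2)T) / (σ_eff√T) = (ln(176.11/231.39) + (0.0 − 0.0 + 0.239695)·0.8764) / 0.648180 = -0.097082
d₂ = d₁ − σ_eff√T = -0.097082 − 0.648180 = -0.745263
N(d₁) = 0.461331,  N(d₂) = 0.228056
V = S₁·e^{−q₁T}·N(d₁) − S₂·e^{−q₂T}·N(d₂) = 81.244920 − 52.769981 = 28.474938
[vanilla: stock A put K=189.1]
σ√T = 0.4199·√1.1731 = 0.454793
d₁ = (ln(S/K) + (r+σ²/2)T) / (σ√T) = (ln(176.11/189.1) + (0.0289+0.4199²/2)·1.1731) / 0.454793 = (-0.071167 + 0.137321) / 0.454793 = 0.145459
d₂ = d₁ − σ√T = 0.145459 − 0.454793 = -0.309334
e^{−rT} = 0.966666
N(−d₁) = 0.442174,  N(−d₂) = 0.621466
price = K·e^{−rT}·N(−d₂) − S·N(−d₁) = 113.601833 − 77.871322 = 35.730510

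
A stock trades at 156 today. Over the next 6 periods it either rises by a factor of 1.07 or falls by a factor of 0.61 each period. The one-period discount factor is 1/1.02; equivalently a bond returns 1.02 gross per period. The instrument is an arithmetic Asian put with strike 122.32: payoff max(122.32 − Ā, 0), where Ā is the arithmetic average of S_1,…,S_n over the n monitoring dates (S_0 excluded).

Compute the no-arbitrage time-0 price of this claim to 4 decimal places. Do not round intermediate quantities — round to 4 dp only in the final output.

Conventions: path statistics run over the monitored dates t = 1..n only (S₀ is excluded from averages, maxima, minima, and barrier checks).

price = 2.9793

Risk-neutral up-probability p* = (R−d)/(u−d) = (1.02−0.61)/(1.07−0.61) = 0.8913; the claim prices as the p*-weighted sum of path payoffs discounted by R^6.
Enumerate all 2^6 = 64 price paths (U = up ×1.07, D = down ×0.61); each path with k up-moves has probability p*^k·(1−p*)^(6−k).
DDDDDD: Ā=38.5715, payoff=83.7485, prob=0.000002
UDDDDD: Ā=67.6582, payoff=54.6618, prob=0.000014
DUDDDD: Ā=55.6982, payoff=66.6218, prob=0.000014
UUDDDD: Ā=97.7001, payoff=24.6199, prob=0.000111
DDUDDD: Ā=48.4026, payoff=73.9174, prob=0.000014
UDUDDD: Ā=84.9029, payoff=37.4171, prob=0.000111
DUUDDD: Ā=72.9429, payoff=49.3771, prob=0.000111
UUUDDD: Ā=127.9491, payoff=0.0000, prob=0.000909
DDDUDD: Ā=43.9523, payoff=78.3677, prob=0.000014
UDDUDD: Ā=77.0967, payoff=45.2233, prob=0.000111
DUDUDD: Ā=65.1367, payoff=57.1833, prob=0.000111
UUDUDD: Ā=114.2561, payoff=8.0639, prob=0.000909
DDUUDD: Ā=57.8411, payoff=64.4789, prob=0.000111
UDUUDD: Ā=101.4589, payoff=20.8611, prob=0.000909
DUUUDD: Ā=89.4989, payoff=32.8211, prob=0.000909
UUUUDD: Ā=156.9899, payoff=0.0000, prob=0.007456
DDDDUD: Ā=41.2376, payoff=81.0824, prob=0.000014
UDDDUD: Ā=72.3348, payoff=49.9852, prob=0.000111
DUDDUD: Ā=60.3748, payoff=61.9452, prob=0.000111
UUDDUD: Ā=105.9034, payoff=16.4166, prob=0.000909
DDUDUD: Ā=53.0792, payoff=69.2408, prob=0.000111
UDUDUD: Ā=93.1062, payoff=29.2138, prob=0.000909
DUUDUD: Ā=81.1462, payoff=41.1738, prob=0.000909
UUUDUD: Ā=142.3384, payoff=0.0000, prob=0.007456
DDDUUD: Ā=48.6289, payoff=73.6911, prob=0.000111
UDDUUD: Ā=85.2999, payoff=37.0201, prob=0.000909
DUDUUD: Ā=73.3399, payoff=48.9801, prob=0.000909
UUDUUD: Ā=128.6453, payoff=0.0000, prob=0.007456
DDUUUD: Ā=66.0443, payoff=56.2757, prob=0.000909
UDUUUD: Ā=115.8481, payoff=6.4719, prob=0.007456
DUUUUD: Ā=103.8881, payoff=18.4319, prob=0.007456
UUUUUD: Ā=182.2300, payoff=0.0000, prob=0.061142
DDDDDU: Ā=39.5816, payoff=82.7384, prob=0.000014
UDDDDU: Ā=69.4301, payoff=52.8899, prob=0.000111
DUDDDU: Ā=57.4701, payoff=64.8499, prob=0.000111
UUDDDU: Ā=100.8082, payoff=21.5118, prob=0.000909
DDUDDU: Ā=50.1745, payoff=72.1455, prob=0.000111
UDUDDU: Ā=88.0110, payoff=34.3090, prob=0.000909
DUUDDU: Ā=76.0510, payoff=46.2690, prob=0.000909
UUUDDU: Ā=133.4009, payoff=0.0000, prob=0.007456
DDDUDU: Ā=45.7242, payoff=76.5958, prob=0.000111
UDDUDU: Ā=80.2047, payoff=42.1153, prob=0.000909
DUDUDU: Ā=68.2447, payoff=54.0753, prob=0.000909
UUDUDU: Ā=119.7079, payoff=2.6121, prob=0.007456
DDUUDU: Ā=60.9491, payoff=61.3709, prob=0.000909
UDUUDU: Ā=106.9107, payoff=15.4093, prob=0.007456
DUUUDU: Ā=94.9507, payoff=27.3693, prob=0.007456
UUUUDU: Ā=166.5529, payoff=0.0000, prob=0.061142
DDDDUU: Ā=43.0095, payoff=79.3105, prob=0.000111
UDDDUU: Ā=75.4429, payoff=46.8771, prob=0.000909
DUDDUU: Ā=63.4829, payoff=58.8371, prob=0.000909
UUDDUU: Ā=111.3552, payoff=10.9648, prob=0.007456
DDUDUU: Ā=56.1873, payoff=66.1327, prob=0.000909
UDUDUU: Ā=98.5580, payoff=23.7620, prob=0.007456
DUUDUU: Ā=86.5980, payoff=35.7220, prob=0.007456
UUUDUU: Ā=151.9014, payoff=0.0000, prob=0.061142
DDDUUU: Ā=51.7370, payoff=70.5830, prob=0.000909
UDDUUU: Ā=90.7517, payoff=31.5683, prob=0.007456
DUDUUU: Ā=78.7917, payoff=43.5283, prob=0.007456
UUDUUU: Ā=138.2084, payoff=0.0000, prob=0.061142
DDUUUU: Ā=71.4961, payoff=50.8239, prob=0.007456
UDUUUU: Ā=125.4112, payoff=0.0000, prob=0.061142
DUUUUU: Ā=113.4512, payoff=8.8688, prob=0.061142
UUUUUU: Ā=199.0045, payoff=0.0000, prob=0.501367
Price = Σ prob·payoff / R^6 = 3.355133 / 1.126162 = 2.9793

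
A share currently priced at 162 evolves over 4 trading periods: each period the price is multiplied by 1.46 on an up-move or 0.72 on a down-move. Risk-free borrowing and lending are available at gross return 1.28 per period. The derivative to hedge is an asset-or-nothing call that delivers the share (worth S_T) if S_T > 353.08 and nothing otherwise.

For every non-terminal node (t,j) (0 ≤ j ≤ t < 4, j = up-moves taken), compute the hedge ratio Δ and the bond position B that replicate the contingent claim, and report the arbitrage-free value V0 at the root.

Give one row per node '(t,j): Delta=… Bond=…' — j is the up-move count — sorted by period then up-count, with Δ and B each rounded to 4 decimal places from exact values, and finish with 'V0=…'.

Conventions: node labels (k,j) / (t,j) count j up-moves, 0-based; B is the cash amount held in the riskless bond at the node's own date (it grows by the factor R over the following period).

Arbitrage-free pricing uses the up-move probability p* = (R−d)/(u−d) = 0.7568, discounting each step at R = 1.28.
At maturity the claim pays: V(4,0)=0.0000, V(4,1)=0.0000, V(4,2)=0.0000, V(4,3)=362.9995, V(4,4)=736.0824
  t=3,j=0: stock 60.4662 → up 88.2806 (V=0.0000), down 43.5356 (V=0.0000). Price 0.0000; hedge Δ=0.0000, bond B=0.0000.
  t=3,j=1: stock 122.6120 → up 179.0135 (V=0.0000), down 88.2806 (V=0.0000). Price 0.0000; hedge Δ=0.0000, bond B=0.0000.
  t=3,j=2: stock 248.6298 → up 362.9995 (V=362.9995), down 179.0135 (V=0.0000). Price 214.6112; hedge Δ=1.9730, bond B=-275.9287.
  t=3,j=3: stock 504.1660 → up 736.0824 (V=736.0824), down 362.9995 (V=362.9995). Price 504.1660; hedge Δ=1.0000, bond B=0.0000.
  t=2,j=0: stock 83.9808 → up 122.6120 (V=0.0000), down 60.4662 (V=0.0000). Price 0.0000; hedge Δ=0.0000, bond B=0.0000.
  t=2,j=1: stock 170.2944 → up 248.6298 (V=214.6112), down 122.6120 (V=0.0000). Price 126.8816; hedge Δ=1.7030, bond B=-163.1335.
  t=2,j=2: stock 345.3192 → up 504.1660 (V=504.1660), down 248.6298 (V=214.6112). Price 338.8545; hedge Δ=1.1331, bond B=-52.4358.
  t=1,j=0: stock 116.6400 → up 170.2944 (V=126.8816), down 83.9808 (V=0.0000). Price 75.0145; hedge Δ=1.4700, bond B=-96.4472.
  t=1,j=1: stock 236.5200 → up 345.3192 (V=338.8545), down 170.2944 (V=126.8816). Price 224.4481; hedge Δ=1.2111, bond B=-62.0018.
  t=0,j=0: stock 162.0000 → up 236.5200 (V=224.4481), down 116.6400 (V=75.0145). Price 146.9526; hedge Δ=1.2465, bond B=-54.9847.
Sanity check at the root: Δ(0,0)·S0 + B(0,0) reproduces V0 = 146.9526.

(0,0): Delta=1.2465 Bond=-54.9847
(1,0): Delta=1.4700 Bond=-96.4472
(1,1): Delta=1.2111 Bond=-62.0018
(2,0): Delta=0.0000 Bond=0.0000
(2,1): Delta=1.7030 Bond=-163.1335
(2,2): Delta=1.1331 Bond=-52.4358
(3,0): Delta=0.0000 Bond=0.0000
(3,1): Delta=0.0000 Bond=0.0000
(3,2): Delta=1.9730 Bond=-275.9287
(3,3): Delta=1.0000 Bond=0.0000
V0=146.9526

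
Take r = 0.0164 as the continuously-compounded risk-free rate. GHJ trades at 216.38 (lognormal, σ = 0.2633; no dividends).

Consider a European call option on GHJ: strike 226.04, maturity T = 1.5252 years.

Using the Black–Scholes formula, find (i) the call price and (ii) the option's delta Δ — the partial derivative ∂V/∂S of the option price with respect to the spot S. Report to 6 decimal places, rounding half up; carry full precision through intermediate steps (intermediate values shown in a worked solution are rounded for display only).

price = 26.217962
Δ = 0.541889

σ√T = 0.2633·√1.5252 = 0.325173
d₁ = (ln(S/K) + (r+σ²/2)T) / (σ√T) = (ln(216.38/226.04) + (0.0164+0.2633²/2)·1.5252) / 0.325173 = (-0.043676 + 0.077882) / 0.325173 = 0.105194
d₂ = d₁ − σ√T = 0.105194 − 0.325173 = -0.219979
e^{−rT} = 0.975297
N(d₁) = 0.541889,  N(d₂) = 0.412944
Call price V = S·N(d₁) − K·e^{−rT}·N(d₂) = 117.253924 − 91.035963 = 26.217962
Δ = N(d₁) = 0.541889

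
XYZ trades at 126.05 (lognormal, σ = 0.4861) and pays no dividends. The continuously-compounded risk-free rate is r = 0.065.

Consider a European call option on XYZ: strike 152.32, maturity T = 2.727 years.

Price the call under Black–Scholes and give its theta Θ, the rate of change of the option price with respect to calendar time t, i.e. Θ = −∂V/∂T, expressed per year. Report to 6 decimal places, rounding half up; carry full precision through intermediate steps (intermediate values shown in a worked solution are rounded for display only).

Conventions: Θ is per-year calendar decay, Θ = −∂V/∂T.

σ√T = 0.4861·√2.727 = 0.802728
d₁ = (ln(S/K) + (r+σ²/2)T) / (σ√T) = (ln(126.05/152.32) + (0.065+0.4861²/2)·2.727) / 0.802728 = (-0.189305 + 0.499441) / 0.802728 = 0.386353
d₂ = d₁ − σ√T = 0.386353 − 0.802728 = -0.416375
e^{−rT} = 0.837566
N(d₁) = 0.650382,  N(d₂) = 0.338568
Call price V = S·N(d₁) − K·e^{−rT}·N(d₂) = 81.980678 − 43.193831 = 38.786848
φ(d₁) = (1/√(2π))·e^{−d₁²/2} = 0.370252
Θ = −S·φ(d₁)·σ/(2√T) − r·K·e^{−rT}·N(d₂) = −6.868988 − 2.807599 = -9.676587

price = 38.786848
Θ = -9.676587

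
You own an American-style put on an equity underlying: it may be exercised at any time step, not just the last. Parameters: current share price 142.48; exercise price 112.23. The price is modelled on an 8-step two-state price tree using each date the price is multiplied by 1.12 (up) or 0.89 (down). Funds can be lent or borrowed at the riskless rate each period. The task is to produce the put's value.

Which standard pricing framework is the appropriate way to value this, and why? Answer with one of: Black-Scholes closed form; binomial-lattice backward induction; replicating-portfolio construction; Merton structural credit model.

framework: binomial-lattice backward induction

Key observation: the defining feature is the embedded early-exercise option across 8 discrete dates on the spot-142.48 tree; pricing the strike-112.23 put means working backward with an exercise test at every node.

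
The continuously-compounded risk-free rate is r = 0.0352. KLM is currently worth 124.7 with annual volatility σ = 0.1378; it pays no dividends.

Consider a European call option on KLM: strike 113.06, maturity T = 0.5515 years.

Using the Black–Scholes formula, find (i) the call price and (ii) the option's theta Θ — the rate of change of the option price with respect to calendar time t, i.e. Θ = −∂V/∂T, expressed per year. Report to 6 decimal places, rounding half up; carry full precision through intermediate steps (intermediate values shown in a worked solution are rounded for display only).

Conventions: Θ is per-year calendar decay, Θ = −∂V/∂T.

σ√T = 0.1378·√0.5515 = 0.102334
d₁ = (ln(S/K) + (r+σ²/2)T) / (σ√T) = (ln(124.7/113.06) + (0.0352+0.1378²/2)·0.5515) / 0.102334 = (0.097992 + 0.024649) / 0.102334 = 1.198435
d₂ = d₁ − σ√T = 1.198435 − 0.102334 = 1.096100
e^{−rT} = 0.980774
N(d₁) = 0.884626,  N(d₂) = 0.863483
Call price V = S·N(d₁) − K·e^{−rT}·N(d₂) = 110.312869 − 95.748428 = 14.564441
φ(d₁) = (1/√(2π))·e^{−d₁²/2} = 0.194551
Θ = −S·φ(d₁)·σ/(2√T) − r·K·e^{−rT}·N(d₂) = −2.250848 − 3.370345 = -5.621193

price = 14.564441
Θ = -5.621193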